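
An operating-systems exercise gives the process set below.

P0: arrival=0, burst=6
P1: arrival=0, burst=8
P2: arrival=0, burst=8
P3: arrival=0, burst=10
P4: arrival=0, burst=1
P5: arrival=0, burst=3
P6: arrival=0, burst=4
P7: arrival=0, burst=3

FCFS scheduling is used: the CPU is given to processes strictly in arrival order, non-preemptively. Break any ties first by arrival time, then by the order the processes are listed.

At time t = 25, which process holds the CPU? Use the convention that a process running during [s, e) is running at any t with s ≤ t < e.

Gantt: | P0 0-6 | P1 6-14 | P2 14-22 | P3 22-32 | P4 32-33 | P5 33-36 | P6 36-40 | P7 40-43 |
Completion: P0=6  P1=14  P2=22  P3=32  P4=33  P5=36  P6=40  P7=43

P3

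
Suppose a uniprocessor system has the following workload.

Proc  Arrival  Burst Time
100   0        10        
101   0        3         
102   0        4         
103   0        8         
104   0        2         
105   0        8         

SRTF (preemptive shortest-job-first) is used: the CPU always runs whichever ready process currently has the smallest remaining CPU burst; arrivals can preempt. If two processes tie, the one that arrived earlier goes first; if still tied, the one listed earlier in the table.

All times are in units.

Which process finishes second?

101

Timeline: | 104 0-2 | 101 2-5 | 102 5-9 | 103 9-17 | 105 17-25 | 100 25-35 |
Completion: 100=35  101=5  102=9  103=17  104=2  105=25
Turnaround (C−A): 100=35  101=5  102=9  103=17  104=2  105=25
Finish order: 104 → 101 → 102 → 103 → 105 → 100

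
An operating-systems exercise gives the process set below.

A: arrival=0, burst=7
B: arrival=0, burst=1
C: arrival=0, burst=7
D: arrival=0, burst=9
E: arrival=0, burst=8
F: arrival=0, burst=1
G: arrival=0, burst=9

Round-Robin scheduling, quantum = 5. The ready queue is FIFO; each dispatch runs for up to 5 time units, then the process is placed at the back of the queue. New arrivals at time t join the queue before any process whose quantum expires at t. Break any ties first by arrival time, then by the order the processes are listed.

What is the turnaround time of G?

Gantt: | A 0-5 | B 5-6 | C 6-11 | D 11-16 | E 16-21 | F 21-22 | G 22-27 | A 27-29 | C 29-31 | D 31-35 | E 35-38 | G 38-42 |
Completion: A=29  B=6  C=31  D=35  E=38  F=22  G=42
Turnaround (C−A): A=29  B=6  C=31  D=35  E=38  F=22  G=42
Turnaround(G) = completion − arrival = 42 − 0 = 42

42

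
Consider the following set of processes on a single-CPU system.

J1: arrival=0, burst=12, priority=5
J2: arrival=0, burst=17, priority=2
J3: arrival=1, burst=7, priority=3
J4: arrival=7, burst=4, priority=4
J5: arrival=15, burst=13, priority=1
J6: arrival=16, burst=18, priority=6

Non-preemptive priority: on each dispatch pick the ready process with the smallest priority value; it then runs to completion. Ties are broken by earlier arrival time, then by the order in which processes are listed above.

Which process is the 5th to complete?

Timeline: | J2 0-17 | J5 17-30 | J3 30-37 | J4 37-41 | J1 41-53 | J6 53-71 |
Completion: J1=53  J2=17  J3=37  J4=41  J5=30  J6=71
Finish order: J2 → J5 → J3 → J4 → J1 → J6

J1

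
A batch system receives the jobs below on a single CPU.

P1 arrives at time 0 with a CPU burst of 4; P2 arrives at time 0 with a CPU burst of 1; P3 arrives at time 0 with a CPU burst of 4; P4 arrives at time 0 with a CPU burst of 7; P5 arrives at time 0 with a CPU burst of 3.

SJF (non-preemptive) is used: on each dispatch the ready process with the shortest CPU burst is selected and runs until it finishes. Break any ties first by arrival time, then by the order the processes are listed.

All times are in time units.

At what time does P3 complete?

Gantt: | P2 0-1 | P5 1-4 | P1 4-8 | P3 8-12 | P4 12-19 |
Completion: P1=8  P2=1  P3=12  P4=19  P5=4
Turnaround (C−A): P1=8  P2=1  P3=12  P4=19  P5=4

12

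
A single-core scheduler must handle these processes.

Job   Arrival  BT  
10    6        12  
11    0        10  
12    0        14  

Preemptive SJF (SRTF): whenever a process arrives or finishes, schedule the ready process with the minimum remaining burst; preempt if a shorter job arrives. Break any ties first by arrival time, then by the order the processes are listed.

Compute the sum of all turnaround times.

Schedule: | 11 0-10 | 10 10-22 | 12 22-36 |
Completion: 10=22  11=10  12=36
Turnaround (C−A): 10=16  11=10  12=36
Turnaround = completion − arrival: 10=16, 11=10, 12=36
Total turnaround = 16 + 10 + 36 = 62

62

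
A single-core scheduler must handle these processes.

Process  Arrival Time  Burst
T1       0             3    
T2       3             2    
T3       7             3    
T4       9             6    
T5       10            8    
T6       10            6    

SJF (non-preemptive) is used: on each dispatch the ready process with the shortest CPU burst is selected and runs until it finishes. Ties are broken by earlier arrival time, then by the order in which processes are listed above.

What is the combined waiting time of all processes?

19

Schedule: | T1 0-3 | T2 3-5 | idle 5-7 | T3 7-10 | T4 10-16 | T6 16-22 | T5 22-30 |
Completion: T1=3  T2=5  T3=10  T4=16  T5=30  T6=22
Turnaround (C−A): T1=3  T2=2  T3=3  T4=7  T5=20  T6=12
Waiting = turnaround − burst: T1=0, T2=0, T3=0, T4=1, T5=12, T6=6
Total waiting = 0 + 0 + 0 + 1 + 12 + 6 = 19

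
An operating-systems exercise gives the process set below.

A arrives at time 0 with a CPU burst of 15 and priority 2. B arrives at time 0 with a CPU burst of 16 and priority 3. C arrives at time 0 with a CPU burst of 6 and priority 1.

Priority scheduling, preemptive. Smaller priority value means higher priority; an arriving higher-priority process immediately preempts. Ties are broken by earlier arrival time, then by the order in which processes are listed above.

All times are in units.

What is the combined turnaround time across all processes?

64

Gantt: | C 0-6 | A 6-21 | B 21-37 |
Completion: A=21  B=37  C=6
Turnaround (C−A): A=21  B=37  C=6
Turnaround = completion − arrival: A=21, B=37, C=6
Total turnaround = 21 + 37 + 6 = 64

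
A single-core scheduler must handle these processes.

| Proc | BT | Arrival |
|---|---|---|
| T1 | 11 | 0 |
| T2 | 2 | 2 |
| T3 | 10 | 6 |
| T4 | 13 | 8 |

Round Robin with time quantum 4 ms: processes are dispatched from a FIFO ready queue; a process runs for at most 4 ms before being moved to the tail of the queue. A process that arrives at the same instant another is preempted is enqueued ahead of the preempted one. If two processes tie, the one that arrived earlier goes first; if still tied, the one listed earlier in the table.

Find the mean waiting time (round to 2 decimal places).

10.50

Gantt: | T1 0-4 | T2 4-6 | T1 6-10 | T3 10-14 | T4 14-18 | T1 18-21 | T3 21-25 | T4 25-29 | T3 29-31 | T4 31-36 |
Completion: T1=21  T2=6  T3=31  T4=36
Turnaround (C−A): T1=21  T2=4  T3=25  T4=28
Waiting times: T1=10, T2=2, T3=15, T4=15
Average waiting = (10+2+15+15) / 4 = 42/4 = 10.50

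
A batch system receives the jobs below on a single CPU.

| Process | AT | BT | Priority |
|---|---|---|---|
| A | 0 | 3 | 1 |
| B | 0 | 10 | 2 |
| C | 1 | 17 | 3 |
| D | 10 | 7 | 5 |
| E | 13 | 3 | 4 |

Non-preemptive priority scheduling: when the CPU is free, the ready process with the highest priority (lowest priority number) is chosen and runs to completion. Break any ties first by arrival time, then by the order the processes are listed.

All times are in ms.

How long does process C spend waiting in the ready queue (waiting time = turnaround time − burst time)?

12

Schedule: | A 0-3 | B 3-13 | C 13-30 | E 30-33 | D 33-40 |
Completion: A=3  B=13  C=30  D=40  E=33
Turnaround (C−A): A=3  B=13  C=29  D=30  E=20
Waiting(C) = turnaround − burst = 29 − 17 = 12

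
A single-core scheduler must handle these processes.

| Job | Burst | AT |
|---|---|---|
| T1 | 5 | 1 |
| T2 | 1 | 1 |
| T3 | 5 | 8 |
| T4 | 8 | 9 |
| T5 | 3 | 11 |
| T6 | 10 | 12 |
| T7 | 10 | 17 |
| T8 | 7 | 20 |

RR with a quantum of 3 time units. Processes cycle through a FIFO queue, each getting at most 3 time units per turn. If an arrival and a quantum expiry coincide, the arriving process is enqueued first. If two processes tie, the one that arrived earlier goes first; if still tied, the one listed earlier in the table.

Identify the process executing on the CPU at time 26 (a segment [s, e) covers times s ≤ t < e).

T7

Timeline: | idle 0-1 | T1 1-4 | T2 4-5 | T1 5-7 | idle 7-8 | T3 8-11 | T4 11-14 | T5 14-17 | T3 17-19 | T6 19-22 | T4 22-25 | T7 25-28 | T8 28-31 | T6 31-34 | T4 34-36 | T7 36-39 | T8 39-42 | T6 42-45 | T7 45-48 | T8 48-49 | T6 49-50 | T7 50-51 |
Completion: T1=7  T2=5  T3=19  T4=36  T5=17  T6=50  T7=51  T8=49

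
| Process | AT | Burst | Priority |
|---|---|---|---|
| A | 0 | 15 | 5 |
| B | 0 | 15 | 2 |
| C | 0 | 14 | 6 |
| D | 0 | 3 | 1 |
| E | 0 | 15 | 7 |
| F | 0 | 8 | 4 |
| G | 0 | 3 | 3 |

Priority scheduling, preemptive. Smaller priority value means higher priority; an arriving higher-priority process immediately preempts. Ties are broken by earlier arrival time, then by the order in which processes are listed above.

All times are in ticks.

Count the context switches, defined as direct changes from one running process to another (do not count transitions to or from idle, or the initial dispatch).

6

Schedule: | D 0-3 | B 3-18 | G 18-21 | F 21-29 | A 29-44 | C 44-58 | E 58-73 |
Completion: A=44  B=18  C=58  D=3  E=73  F=29  G=21
Turnaround (C−A): A=44  B=18  C=58  D=3  E=73  F=29  G=21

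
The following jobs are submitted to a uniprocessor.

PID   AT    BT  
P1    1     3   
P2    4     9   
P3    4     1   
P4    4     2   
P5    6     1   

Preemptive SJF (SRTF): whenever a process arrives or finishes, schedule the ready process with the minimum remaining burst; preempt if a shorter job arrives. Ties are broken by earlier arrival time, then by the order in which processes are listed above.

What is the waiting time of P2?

4

Schedule: | idle 0-1 | P1 1-4 | P3 4-5 | P4 5-7 | P5 7-8 | P2 8-17 |
Completion: P1=4  P2=17  P3=5  P4=7  P5=8
Turnaround (C−A): P1=3  P2=13  P3=1  P4=3  P5=2
Waiting(P2) = turnaround − burst = 13 − 9 = 4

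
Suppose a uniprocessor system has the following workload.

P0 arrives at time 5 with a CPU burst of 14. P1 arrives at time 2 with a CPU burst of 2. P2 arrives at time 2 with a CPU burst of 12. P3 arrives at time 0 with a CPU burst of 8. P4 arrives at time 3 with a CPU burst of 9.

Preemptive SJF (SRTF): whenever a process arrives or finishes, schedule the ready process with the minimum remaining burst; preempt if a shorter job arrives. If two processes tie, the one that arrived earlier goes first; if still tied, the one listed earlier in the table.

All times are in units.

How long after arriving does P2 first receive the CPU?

17

Gantt: | P3 0-2 | P1 2-4 | P3 4-10 | P4 10-19 | P2 19-31 | P0 31-45 |
Completion: P0=45  P1=4  P2=31  P3=10  P4=19
Response(P2) = first start − arrival = 19 − 2 = 17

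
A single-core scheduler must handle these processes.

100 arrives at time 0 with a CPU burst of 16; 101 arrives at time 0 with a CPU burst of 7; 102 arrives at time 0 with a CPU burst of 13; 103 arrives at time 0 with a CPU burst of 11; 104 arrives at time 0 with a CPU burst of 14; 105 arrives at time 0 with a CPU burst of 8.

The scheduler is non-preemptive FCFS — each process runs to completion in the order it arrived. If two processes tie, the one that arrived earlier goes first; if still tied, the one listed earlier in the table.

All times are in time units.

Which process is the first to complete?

Gantt: | 100 0-16 | 101 16-23 | 102 23-36 | 103 36-47 | 104 47-61 | 105 61-69 |
Completion: 100=16  101=23  102=36  103=47  104=61  105=69
Turnaround (C−A): 100=16  101=23  102=36  103=47  104=61  105=69
Finish order: 100 → 101 → 102 → 103 → 104 → 105

100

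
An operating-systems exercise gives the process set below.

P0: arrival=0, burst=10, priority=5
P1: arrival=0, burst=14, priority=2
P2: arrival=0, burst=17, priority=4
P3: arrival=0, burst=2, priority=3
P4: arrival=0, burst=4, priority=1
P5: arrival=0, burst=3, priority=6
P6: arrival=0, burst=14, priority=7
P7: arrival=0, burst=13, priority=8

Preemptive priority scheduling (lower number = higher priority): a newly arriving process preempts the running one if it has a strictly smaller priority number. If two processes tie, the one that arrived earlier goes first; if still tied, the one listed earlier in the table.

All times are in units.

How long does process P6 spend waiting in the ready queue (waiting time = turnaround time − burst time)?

Gantt: | P4 0-4 | P1 4-18 | P3 18-20 | P2 20-37 | P0 37-47 | P5 47-50 | P6 50-64 | P7 64-77 |
Completion: P0=47  P1=18  P2=37  P3=20  P4=4  P5=50  P6=64  P7=77
Waiting(P6) = turnaround − burst = 64 − 14 = 50

50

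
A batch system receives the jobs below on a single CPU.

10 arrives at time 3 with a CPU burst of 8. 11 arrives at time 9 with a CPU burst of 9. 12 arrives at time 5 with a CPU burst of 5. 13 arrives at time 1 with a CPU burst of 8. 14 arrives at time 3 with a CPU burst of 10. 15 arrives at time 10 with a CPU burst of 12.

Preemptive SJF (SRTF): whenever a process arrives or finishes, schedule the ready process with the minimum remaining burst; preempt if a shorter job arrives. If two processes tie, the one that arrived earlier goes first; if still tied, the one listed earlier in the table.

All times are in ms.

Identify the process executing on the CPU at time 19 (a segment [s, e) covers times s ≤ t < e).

Gantt: | idle 0-1 | 13 1-9 | 12 9-14 | 10 14-22 | 11 22-31 | 14 31-41 | 15 41-53 |
Completion: 10=22  11=31  12=14  13=9  14=41  15=53
Turnaround (C−A): 10=19  11=22  12=9  13=8  14=38  15=43

10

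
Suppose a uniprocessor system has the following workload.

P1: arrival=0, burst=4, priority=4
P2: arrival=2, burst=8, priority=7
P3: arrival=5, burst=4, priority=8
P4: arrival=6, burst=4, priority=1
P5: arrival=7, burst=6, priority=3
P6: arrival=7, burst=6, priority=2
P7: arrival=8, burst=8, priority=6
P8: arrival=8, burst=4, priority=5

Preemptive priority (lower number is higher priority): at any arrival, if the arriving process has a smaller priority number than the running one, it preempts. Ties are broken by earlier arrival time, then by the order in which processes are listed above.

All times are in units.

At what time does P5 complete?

22

Timeline: | P1 0-4 | P2 4-6 | P4 6-10 | P6 10-16 | P5 16-22 | P8 22-26 | P7 26-34 | P2 34-40 | P3 40-44 |
Completion: P1=4  P2=40  P3=44  P4=10  P5=22  P6=16  P7=34  P8=26
Turnaround (C−A): P1=4  P2=38  P3=39  P4=4  P5=15  P6=9  P7=26  P8=18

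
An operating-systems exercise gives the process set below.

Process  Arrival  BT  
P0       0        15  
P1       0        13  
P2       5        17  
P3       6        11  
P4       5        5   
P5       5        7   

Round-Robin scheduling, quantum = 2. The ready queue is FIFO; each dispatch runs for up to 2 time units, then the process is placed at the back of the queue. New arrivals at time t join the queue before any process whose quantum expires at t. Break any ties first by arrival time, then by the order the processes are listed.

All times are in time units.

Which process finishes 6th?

P2

Gantt: | P0 0-2 | P1 2-4 | P0 4-6 | P1 6-8 | P2 8-10 | P4 10-12 | P5 12-14 | P3 14-16 | P0 16-18 | P1 18-20 | P2 20-22 | P4 22-24 | P5 24-26 | P3 26-28 | P0 28-30 | P1 30-32 | P2 32-34 | P4 34-35 | P5 35-37 | P3 37-39 | P0 39-41 | P1 41-43 | P2 43-45 | P5 45-46 | P3 46-48 | P0 48-50 | P1 50-52 | P2 52-54 | P3 54-56 | P0 56-58 | P1 58-59 | P2 59-61 | P3 61-62 | P0 62-63 | P2 63-68 |
Completion: P0=63  P1=59  P2=68  P3=62  P4=35  P5=46
Finish order: P4 → P5 → P1 → P3 → P0 → P2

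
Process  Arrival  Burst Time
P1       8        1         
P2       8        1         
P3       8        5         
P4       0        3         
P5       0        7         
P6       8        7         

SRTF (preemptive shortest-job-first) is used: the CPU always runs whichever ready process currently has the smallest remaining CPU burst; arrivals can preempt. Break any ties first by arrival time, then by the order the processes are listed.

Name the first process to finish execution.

P4

Timeline: | P4 0-3 | P5 3-8 | P1 8-9 | P2 9-10 | P5 10-12 | P3 12-17 | P6 17-24 |
Completion: P1=9  P2=10  P3=17  P4=3  P5=12  P6=24
Finish order: P4 → P1 → P2 → P5 → P3 → P6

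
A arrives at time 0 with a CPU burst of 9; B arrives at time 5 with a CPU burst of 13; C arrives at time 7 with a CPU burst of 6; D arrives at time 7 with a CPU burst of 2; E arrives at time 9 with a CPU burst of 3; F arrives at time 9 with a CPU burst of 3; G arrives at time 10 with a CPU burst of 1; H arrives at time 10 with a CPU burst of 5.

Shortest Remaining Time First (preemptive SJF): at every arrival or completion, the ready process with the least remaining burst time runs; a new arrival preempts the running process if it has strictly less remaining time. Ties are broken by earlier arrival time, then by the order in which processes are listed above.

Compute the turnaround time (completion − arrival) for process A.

9

Timeline: | A 0-9 | D 9-11 | G 11-12 | E 12-15 | F 15-18 | H 18-23 | C 23-29 | B 29-42 |
Completion: A=9  B=42  C=29  D=11  E=15  F=18  G=12  H=23
Turnaround (C−A): A=9  B=37  C=22  D=4  E=6  F=9  G=2  H=13
Turnaround(A) = completion − arrival = 9 − 0 = 9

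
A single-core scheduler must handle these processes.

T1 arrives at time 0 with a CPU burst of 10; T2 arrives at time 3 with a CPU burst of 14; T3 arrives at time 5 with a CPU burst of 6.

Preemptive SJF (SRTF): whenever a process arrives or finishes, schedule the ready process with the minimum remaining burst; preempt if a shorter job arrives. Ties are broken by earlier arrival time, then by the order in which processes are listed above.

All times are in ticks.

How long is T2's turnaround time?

Gantt: | T1 0-10 | T3 10-16 | T2 16-30 |
Completion: T1=10  T2=30  T3=16
Turnaround (C−A): T1=10  T2=27  T3=11
Turnaround(T2) = completion − arrival = 30 − 3 = 27

27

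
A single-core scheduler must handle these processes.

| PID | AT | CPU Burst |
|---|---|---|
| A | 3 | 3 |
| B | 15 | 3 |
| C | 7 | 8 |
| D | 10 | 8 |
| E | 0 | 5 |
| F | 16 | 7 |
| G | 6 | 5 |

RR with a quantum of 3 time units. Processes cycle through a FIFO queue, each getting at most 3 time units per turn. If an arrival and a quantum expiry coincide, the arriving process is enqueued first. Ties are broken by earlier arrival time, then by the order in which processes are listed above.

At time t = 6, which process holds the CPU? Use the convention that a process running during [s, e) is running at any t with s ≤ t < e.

E

Schedule: | E 0-3 | A 3-6 | E 6-8 | G 8-11 | C 11-14 | D 14-17 | G 17-19 | C 19-22 | B 22-25 | F 25-28 | D 28-31 | C 31-33 | F 33-36 | D 36-38 | F 38-39 |
Completion: A=6  B=25  C=33  D=38  E=8  F=39  G=19
Turnaround (C−A): A=3  B=10  C=26  D=28  E=8  F=23  G=13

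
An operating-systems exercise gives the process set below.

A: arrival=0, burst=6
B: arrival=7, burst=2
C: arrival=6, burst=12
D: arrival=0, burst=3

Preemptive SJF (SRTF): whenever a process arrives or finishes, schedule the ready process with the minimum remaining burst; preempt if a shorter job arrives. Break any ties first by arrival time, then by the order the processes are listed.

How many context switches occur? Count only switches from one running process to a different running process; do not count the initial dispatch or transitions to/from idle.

Gantt: | D 0-3 | A 3-9 | B 9-11 | C 11-23 |
Completion: A=9  B=11  C=23  D=3

3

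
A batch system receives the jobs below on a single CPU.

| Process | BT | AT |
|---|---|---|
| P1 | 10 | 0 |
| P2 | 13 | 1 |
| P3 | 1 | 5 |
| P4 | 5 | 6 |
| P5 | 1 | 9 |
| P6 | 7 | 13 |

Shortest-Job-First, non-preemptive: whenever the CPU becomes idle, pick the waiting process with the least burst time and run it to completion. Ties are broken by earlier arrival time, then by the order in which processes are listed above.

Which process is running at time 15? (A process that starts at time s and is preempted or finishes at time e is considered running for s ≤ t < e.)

P4

Schedule: | P1 0-10 | P3 10-11 | P5 11-12 | P4 12-17 | P6 17-24 | P2 24-37 |
Completion: P1=10  P2=37  P3=11  P4=17  P5=12  P6=24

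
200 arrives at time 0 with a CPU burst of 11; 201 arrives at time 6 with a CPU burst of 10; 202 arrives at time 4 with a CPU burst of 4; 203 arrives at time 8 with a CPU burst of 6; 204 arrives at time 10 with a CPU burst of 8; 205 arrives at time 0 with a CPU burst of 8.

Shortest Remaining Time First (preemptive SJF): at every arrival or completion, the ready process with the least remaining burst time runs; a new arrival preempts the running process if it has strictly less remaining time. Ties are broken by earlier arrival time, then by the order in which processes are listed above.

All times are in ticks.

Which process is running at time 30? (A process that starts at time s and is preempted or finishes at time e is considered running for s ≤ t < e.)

Timeline: | 205 0-8 | 202 8-12 | 203 12-18 | 204 18-26 | 201 26-36 | 200 36-47 |
Completion: 200=47  201=36  202=12  203=18  204=26  205=8

201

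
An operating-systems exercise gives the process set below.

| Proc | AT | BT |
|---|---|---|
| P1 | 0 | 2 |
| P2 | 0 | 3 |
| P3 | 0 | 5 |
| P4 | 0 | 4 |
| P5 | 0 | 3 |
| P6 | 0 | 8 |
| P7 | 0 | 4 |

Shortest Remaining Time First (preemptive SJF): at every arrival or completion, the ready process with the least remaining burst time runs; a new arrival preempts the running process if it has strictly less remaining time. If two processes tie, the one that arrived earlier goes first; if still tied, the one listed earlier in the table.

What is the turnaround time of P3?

Schedule: | P1 0-2 | P2 2-5 | P5 5-8 | P4 8-12 | P7 12-16 | P3 16-21 | P6 21-29 |
Completion: P1=2  P2=5  P3=21  P4=12  P5=8  P6=29  P7=16
Turnaround (C−A): P1=2  P2=5  P3=21  P4=12  P5=8  P6=29  P7=16
Turnaround(P3) = completion − arrival = 21 − 0 = 21

21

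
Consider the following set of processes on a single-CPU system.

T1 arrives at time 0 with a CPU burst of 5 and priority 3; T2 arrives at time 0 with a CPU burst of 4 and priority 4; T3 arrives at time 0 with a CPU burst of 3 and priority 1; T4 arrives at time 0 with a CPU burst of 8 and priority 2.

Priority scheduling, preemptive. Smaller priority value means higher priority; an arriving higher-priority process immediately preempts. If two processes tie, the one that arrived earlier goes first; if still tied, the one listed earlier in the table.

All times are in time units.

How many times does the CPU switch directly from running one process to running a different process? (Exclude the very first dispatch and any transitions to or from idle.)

Timeline: | T3 0-3 | T4 3-11 | T1 11-16 | T2 16-20 |
Completion: T1=16  T2=20  T3=3  T4=11

3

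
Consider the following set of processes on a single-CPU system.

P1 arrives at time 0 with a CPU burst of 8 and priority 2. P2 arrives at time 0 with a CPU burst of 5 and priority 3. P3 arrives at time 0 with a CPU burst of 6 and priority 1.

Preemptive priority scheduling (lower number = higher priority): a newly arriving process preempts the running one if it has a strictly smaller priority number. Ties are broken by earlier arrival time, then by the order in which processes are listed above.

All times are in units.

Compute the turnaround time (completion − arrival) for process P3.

6

Timeline: | P3 0-6 | P1 6-14 | P2 14-19 |
Completion: P1=14  P2=19  P3=6
Turnaround (C−A): P1=14  P2=19  P3=6
Turnaround(P3) = completion − arrival = 6 − 0 = 6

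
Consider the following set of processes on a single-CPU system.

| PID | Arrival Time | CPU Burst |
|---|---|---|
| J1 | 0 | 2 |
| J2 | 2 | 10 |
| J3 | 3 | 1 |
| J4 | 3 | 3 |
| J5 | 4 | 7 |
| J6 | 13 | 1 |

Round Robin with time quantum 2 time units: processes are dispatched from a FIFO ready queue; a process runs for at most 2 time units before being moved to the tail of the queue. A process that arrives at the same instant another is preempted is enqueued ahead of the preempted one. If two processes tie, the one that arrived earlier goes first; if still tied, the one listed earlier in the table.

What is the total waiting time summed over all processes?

Gantt: | J1 0-2 | J2 2-4 | J3 4-5 | J4 5-7 | J5 7-9 | J2 9-11 | J4 11-12 | J5 12-14 | J2 14-16 | J6 16-17 | J5 17-19 | J2 19-21 | J5 21-22 | J2 22-24 |
Completion: J1=2  J2=24  J3=5  J4=12  J5=22  J6=17
Waiting = turnaround − burst: J1=0, J2=12, J3=1, J4=6, J5=11, J6=3
Total waiting = 0 + 12 + 1 + 6 + 11 + 3 = 33

33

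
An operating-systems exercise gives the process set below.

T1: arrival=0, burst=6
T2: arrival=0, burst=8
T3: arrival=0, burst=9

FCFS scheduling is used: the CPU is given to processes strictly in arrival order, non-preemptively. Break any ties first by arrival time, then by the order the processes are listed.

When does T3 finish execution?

Timeline: | T1 0-6 | T2 6-14 | T3 14-23 |
Completion: T1=6  T2=14  T3=23

23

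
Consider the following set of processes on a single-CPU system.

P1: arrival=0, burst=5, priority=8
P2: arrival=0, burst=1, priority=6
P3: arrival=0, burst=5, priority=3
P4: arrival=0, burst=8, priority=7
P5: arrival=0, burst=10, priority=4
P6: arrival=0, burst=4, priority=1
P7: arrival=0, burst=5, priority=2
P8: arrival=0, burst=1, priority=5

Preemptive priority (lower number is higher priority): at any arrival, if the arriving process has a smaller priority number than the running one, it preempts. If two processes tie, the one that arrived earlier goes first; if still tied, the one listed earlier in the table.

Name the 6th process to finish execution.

P2

Timeline: | P6 0-4 | P7 4-9 | P3 9-14 | P5 14-24 | P8 24-25 | P2 25-26 | P4 26-34 | P1 34-39 |
Completion: P1=39  P2=26  P3=14  P4=34  P5=24  P6=4  P7=9  P8=25
Turnaround (C−A): P1=39  P2=26  P3=14  P4=34  P5=24  P6=4  P7=9  P8=25
Finish order: P6 → P7 → P3 → P5 → P8 → P2 → P4 → P1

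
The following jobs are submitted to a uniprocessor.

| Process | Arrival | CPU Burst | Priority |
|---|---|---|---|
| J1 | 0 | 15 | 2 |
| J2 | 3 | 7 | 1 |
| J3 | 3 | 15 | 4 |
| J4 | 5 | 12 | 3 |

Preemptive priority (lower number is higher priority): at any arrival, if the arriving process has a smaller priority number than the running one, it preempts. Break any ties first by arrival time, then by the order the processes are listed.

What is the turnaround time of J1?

Schedule: | J1 0-3 | J2 3-10 | J1 10-22 | J4 22-34 | J3 34-49 |
Completion: J1=22  J2=10  J3=49  J4=34
Turnaround (C−A): J1=22  J2=7  J3=46  J4=29
Turnaround(J1) = completion − arrival = 22 − 0 = 22

22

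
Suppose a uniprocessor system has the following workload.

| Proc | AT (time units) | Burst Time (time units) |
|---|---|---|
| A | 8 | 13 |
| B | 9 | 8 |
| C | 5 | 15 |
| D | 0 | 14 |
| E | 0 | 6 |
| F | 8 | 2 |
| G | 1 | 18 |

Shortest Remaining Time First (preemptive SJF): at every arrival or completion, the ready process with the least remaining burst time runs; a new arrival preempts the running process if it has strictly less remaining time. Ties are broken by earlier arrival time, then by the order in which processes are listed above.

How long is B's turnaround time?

9

Gantt: | E 0-6 | D 6-8 | F 8-10 | B 10-18 | D 18-30 | A 30-43 | C 43-58 | G 58-76 |
Completion: A=43  B=18  C=58  D=30  E=6  F=10  G=76
Turnaround(B) = completion − arrival = 18 − 9 = 9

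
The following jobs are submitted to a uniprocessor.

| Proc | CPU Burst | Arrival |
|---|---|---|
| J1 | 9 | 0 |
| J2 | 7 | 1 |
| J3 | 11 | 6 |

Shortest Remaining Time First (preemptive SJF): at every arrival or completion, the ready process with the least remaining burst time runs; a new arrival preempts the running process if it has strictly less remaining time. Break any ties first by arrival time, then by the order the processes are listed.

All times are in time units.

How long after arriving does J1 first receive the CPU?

0

Timeline: | J1 0-1 | J2 1-8 | J1 8-16 | J3 16-27 |
Completion: J1=16  J2=8  J3=27
Turnaround (C−A): J1=16  J2=7  J3=21
Response(J1) = first start − arrival = 0 − 0 = 0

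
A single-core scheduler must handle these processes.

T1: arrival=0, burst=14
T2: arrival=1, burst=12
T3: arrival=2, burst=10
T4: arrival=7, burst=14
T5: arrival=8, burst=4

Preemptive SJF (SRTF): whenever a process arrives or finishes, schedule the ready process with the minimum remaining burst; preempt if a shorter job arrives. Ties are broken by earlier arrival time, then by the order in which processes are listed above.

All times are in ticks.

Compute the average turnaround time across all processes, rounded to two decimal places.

Timeline: | T1 0-1 | T2 1-2 | T3 2-12 | T5 12-16 | T2 16-27 | T1 27-40 | T4 40-54 |
Completion: T1=40  T2=27  T3=12  T4=54  T5=16
Turnaround (C−A): T1=40  T2=26  T3=10  T4=47  T5=8
Turnaround times: T1=40, T2=26, T3=10, T4=47, T5=8
Average turnaround = (40+26+10+47+8) / 5 = 131/5 = 26.20

26.20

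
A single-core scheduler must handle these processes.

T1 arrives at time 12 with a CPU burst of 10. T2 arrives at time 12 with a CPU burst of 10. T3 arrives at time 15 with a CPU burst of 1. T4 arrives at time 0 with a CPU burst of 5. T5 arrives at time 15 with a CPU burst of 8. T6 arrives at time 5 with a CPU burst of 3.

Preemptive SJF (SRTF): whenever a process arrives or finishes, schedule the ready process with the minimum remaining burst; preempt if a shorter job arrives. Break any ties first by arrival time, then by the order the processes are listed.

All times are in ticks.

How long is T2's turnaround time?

29

Timeline: | T4 0-5 | T6 5-8 | idle 8-12 | T1 12-15 | T3 15-16 | T1 16-23 | T5 23-31 | T2 31-41 |
Completion: T1=23  T2=41  T3=16  T4=5  T5=31  T6=8
Turnaround (C−A): T1=11  T2=29  T3=1  T4=5  T5=16  T6=3
Turnaround(T2) = completion − arrival = 41 − 12 = 29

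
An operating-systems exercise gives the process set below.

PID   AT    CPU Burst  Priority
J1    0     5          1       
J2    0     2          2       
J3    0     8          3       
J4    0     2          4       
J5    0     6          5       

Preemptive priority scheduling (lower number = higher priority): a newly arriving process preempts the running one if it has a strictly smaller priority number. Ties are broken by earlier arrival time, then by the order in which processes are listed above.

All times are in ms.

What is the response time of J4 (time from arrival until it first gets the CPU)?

15

Gantt: | J1 0-5 | J2 5-7 | J3 7-15 | J4 15-17 | J5 17-23 |
Completion: J1=5  J2=7  J3=15  J4=17  J5=23
Response(J4) = first start − arrival = 15 − 0 = 15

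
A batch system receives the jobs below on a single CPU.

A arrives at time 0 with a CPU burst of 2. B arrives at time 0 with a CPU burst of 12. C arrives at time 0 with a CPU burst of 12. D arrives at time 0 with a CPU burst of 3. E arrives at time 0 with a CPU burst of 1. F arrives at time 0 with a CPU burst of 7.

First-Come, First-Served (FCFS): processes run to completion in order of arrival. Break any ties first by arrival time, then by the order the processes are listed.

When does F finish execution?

Schedule: | A 0-2 | B 2-14 | C 14-26 | D 26-29 | E 29-30 | F 30-37 |
Completion: A=2  B=14  C=26  D=29  E=30  F=37
Turnaround (C−A): A=2  B=14  C=26  D=29  E=30  F=37

37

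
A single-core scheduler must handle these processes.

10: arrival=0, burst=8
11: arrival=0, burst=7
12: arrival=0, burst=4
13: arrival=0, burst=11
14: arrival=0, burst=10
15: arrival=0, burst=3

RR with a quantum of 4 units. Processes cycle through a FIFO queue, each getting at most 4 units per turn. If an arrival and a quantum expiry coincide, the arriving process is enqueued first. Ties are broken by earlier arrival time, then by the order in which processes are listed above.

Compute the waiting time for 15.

Schedule: | 10 0-4 | 11 4-8 | 12 8-12 | 13 12-16 | 14 16-20 | 15 20-23 | 10 23-27 | 11 27-30 | 13 30-34 | 14 34-38 | 13 38-41 | 14 41-43 |
Completion: 10=27  11=30  12=12  13=41  14=43  15=23
Turnaround (C−A): 10=27  11=30  12=12  13=41  14=43  15=23
Waiting(15) = turnaround − burst = 23 − 3 = 20

20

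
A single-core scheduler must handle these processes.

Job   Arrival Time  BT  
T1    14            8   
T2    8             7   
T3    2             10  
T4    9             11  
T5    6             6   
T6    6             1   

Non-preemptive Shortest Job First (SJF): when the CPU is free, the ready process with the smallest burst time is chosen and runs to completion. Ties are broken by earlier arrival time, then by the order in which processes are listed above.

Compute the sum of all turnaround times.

104

Schedule: | idle 0-2 | T3 2-12 | T6 12-13 | T5 13-19 | T2 19-26 | T1 26-34 | T4 34-45 |
Completion: T1=34  T2=26  T3=12  T4=45  T5=19  T6=13
Turnaround (C−A): T1=20  T2=18  T3=10  T4=36  T5=13  T6=7
Turnaround = completion − arrival: T1=20, T2=18, T3=10, T4=36, T5=13, T6=7
Total turnaround = 20 + 18 + 10 + 36 + 13 + 7 = 104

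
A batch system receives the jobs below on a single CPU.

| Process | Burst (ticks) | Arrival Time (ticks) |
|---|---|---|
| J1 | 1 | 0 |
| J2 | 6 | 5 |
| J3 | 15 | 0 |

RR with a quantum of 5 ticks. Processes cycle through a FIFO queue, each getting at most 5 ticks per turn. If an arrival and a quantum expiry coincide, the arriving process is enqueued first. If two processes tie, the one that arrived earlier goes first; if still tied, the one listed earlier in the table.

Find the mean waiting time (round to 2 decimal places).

4.33

Gantt: | J1 0-1 | J3 1-6 | J2 6-11 | J3 11-16 | J2 16-17 | J3 17-22 |
Completion: J1=1  J2=17  J3=22
Waiting times: J1=0, J2=6, J3=7
Average waiting = (0+6+7) / 3 = 13/3 = 4.33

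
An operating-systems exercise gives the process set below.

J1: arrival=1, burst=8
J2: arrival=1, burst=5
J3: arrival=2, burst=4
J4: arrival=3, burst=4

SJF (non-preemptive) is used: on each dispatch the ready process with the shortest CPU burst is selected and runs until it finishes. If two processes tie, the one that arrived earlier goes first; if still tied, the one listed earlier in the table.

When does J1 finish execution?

Timeline: | idle 0-1 | J2 1-6 | J3 6-10 | J4 10-14 | J1 14-22 |
Completion: J1=22  J2=6  J3=10  J4=14

22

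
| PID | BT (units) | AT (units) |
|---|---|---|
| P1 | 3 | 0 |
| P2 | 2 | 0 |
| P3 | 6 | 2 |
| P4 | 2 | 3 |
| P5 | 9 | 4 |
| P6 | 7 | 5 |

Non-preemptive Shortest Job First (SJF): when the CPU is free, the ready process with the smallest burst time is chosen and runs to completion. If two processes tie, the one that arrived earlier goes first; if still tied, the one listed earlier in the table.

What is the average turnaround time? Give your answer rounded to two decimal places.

Timeline: | P2 0-2 | P1 2-5 | P4 5-7 | P3 7-13 | P6 13-20 | P5 20-29 |
Completion: P1=5  P2=2  P3=13  P4=7  P5=29  P6=20
Turnaround times: P1=5, P2=2, P3=11, P4=4, P5=25, P6=15
Average turnaround = (5+2+11+4+25+15) / 6 = 62/6 = 10.33

10.33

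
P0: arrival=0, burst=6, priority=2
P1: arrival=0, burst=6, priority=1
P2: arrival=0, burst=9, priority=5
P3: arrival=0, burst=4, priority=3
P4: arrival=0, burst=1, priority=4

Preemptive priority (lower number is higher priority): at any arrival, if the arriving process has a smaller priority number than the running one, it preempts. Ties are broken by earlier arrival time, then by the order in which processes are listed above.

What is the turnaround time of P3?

Schedule: | P1 0-6 | P0 6-12 | P3 12-16 | P4 16-17 | P2 17-26 |
Completion: P0=12  P1=6  P2=26  P3=16  P4=17
Turnaround (C−A): P0=12  P1=6  P2=26  P3=16  P4=17
Turnaround(P3) = completion − arrival = 16 − 0 = 16

16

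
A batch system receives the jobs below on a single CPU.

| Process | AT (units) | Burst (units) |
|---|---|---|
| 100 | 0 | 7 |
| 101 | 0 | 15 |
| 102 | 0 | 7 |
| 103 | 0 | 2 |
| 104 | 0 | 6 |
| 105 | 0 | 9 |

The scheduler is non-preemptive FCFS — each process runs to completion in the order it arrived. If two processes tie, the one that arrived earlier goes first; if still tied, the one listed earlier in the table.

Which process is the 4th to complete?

103

Timeline: | 100 0-7 | 101 7-22 | 102 22-29 | 103 29-31 | 104 31-37 | 105 37-46 |
Completion: 100=7  101=22  102=29  103=31  104=37  105=46
Finish order: 100 → 101 → 102 → 103 → 104 → 105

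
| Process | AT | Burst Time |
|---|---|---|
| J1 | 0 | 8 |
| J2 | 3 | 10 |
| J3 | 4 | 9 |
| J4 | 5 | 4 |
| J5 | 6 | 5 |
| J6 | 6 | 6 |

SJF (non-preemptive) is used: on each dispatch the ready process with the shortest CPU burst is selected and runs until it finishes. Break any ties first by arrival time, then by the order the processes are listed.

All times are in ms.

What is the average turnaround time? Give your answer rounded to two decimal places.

18.33

Schedule: | J1 0-8 | J4 8-12 | J5 12-17 | J6 17-23 | J3 23-32 | J2 32-42 |
Completion: J1=8  J2=42  J3=32  J4=12  J5=17  J6=23
Turnaround (C−A): J1=8  J2=39  J3=28  J4=7  J5=11  J6=17
Turnaround times: J1=8, J2=39, J3=28, J4=7, J5=11, J6=17
Average turnaround = (8+39+28+7+11+17) / 6 = 110/6 = 18.33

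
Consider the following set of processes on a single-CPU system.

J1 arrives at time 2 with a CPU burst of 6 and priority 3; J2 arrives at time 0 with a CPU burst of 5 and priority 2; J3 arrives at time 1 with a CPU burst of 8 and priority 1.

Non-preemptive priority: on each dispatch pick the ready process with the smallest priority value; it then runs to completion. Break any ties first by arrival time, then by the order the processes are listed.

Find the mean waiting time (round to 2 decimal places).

5.00

Gantt: | J2 0-5 | J3 5-13 | J1 13-19 |
Completion: J1=19  J2=5  J3=13
Waiting times: J1=11, J2=0, J3=4
Average waiting = (11+0+4) / 3 = 15/3 = 5.00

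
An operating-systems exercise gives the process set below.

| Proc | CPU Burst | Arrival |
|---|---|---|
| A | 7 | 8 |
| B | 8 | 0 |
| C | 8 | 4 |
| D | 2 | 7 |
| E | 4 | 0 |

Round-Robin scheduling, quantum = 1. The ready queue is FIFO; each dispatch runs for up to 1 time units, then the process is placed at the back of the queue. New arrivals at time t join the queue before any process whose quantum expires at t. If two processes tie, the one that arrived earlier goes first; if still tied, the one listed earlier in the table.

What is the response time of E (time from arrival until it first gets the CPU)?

Schedule: | B 0-1 | E 1-2 | B 2-3 | E 3-4 | B 4-5 | C 5-6 | E 6-7 | B 7-8 | C 8-9 | D 9-10 | E 10-11 | A 11-12 | B 12-13 | C 13-14 | D 14-15 | A 15-16 | B 16-17 | C 17-18 | A 18-19 | B 19-20 | C 20-21 | A 21-22 | B 22-23 | C 23-24 | A 24-25 | C 25-26 | A 26-27 | C 27-28 | A 28-29 |
Completion: A=29  B=23  C=28  D=15  E=11
Turnaround (C−A): A=21  B=23  C=24  D=8  E=11
Response(E) = first start − arrival = 1 − 0 = 1

1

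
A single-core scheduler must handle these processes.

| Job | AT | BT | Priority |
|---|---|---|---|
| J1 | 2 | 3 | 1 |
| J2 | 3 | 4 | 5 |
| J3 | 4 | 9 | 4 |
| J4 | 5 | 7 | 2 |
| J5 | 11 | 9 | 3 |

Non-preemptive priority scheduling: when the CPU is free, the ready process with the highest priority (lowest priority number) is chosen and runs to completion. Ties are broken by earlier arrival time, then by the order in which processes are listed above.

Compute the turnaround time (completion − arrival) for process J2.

31

Schedule: | idle 0-2 | J1 2-5 | J4 5-12 | J5 12-21 | J3 21-30 | J2 30-34 |
Completion: J1=5  J2=34  J3=30  J4=12  J5=21
Turnaround (C−A): J1=3  J2=31  J3=26  J4=7  J5=10
Turnaround(J2) = completion − arrival = 34 − 3 = 31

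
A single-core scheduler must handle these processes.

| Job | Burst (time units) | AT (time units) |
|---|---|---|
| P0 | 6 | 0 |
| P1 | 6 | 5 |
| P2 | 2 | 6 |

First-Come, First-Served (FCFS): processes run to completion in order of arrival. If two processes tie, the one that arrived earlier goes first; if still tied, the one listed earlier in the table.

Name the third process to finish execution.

Timeline: | P0 0-6 | P1 6-12 | P2 12-14 |
Completion: P0=6  P1=12  P2=14
Turnaround (C−A): P0=6  P1=7  P2=8
Finish order: P0 → P1 → P2

P2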